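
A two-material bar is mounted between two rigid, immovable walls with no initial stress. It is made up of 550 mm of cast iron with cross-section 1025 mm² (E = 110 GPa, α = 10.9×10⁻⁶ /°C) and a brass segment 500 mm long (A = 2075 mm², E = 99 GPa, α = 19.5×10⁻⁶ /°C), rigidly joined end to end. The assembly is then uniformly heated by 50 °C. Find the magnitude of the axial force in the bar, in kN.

If the supports were absent, the total length change would be Σ αᵢΔT Lᵢ = 10.9×10⁻⁶×50×550 + 19.5×10⁻⁶×50×500 = 0.7873 mm.
The rigid supports impose zero overall length change; the single axial force P common to all segments must satisfy P Σ Lᵢ/(AᵢEᵢ) = δ_free.
Σ Lᵢ/(AᵢEᵢ) = 550/(1025×110×10³) + 500/(2075×99×10³) = 7.312×10⁻⁶ mm/N.
So P = 0.7873 / 7.312×10⁻⁶ = 107.7 kN, compressive.

P ≈ 108 kN (compressive)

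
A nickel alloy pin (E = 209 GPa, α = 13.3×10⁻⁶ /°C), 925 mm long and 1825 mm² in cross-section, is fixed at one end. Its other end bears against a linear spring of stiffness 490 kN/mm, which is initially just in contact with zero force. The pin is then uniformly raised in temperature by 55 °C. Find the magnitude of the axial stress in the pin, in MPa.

σ ≈ 83 MPa (compressive)

If the spring were absent the pin would lengthen by αΔT L = 13.3×10⁻⁶ × 55 × 925 = 0.6766 mm.
With a force P in the spring, the elastic change of the pin is PL/(AE) and that of the spring is P/k; compatibility requires their sum to equal δ_free.
So P = δ_free / [L/(AE) + 1/k] = 0.6766 / [ 925/(1825×209×10³) + 1/(490×10³) ].
P = 0.6766 / 4.466×10⁻⁶ = 151500 N.
σ = P/A = 151500/1825 = 83.02 MPa.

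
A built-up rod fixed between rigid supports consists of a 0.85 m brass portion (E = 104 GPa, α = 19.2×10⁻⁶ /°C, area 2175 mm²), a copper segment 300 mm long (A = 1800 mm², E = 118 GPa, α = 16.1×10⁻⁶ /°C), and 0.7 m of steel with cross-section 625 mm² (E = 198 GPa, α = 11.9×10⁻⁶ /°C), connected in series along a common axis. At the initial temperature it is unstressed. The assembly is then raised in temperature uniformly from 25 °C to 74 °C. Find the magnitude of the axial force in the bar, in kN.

P ≈ 133 kN (compressive)

With the walls removed the bar would change length by δ_free = Σ αᵢΔT Lᵢ = 19.2×10⁻⁶×49×850 + 16.1×10⁻⁶×49×300 + 11.9×10⁻⁶×49×700 = 1.445 mm.
Since the ends are fixed, an axial force P builds up, equal in every segment, with P · Σ Lᵢ/(AᵢEᵢ) = δ_free.
Σ Lᵢ/(AᵢEᵢ) = 850/(2175×104×10³) + 300/(1800×118×10³) + 700/(625×198×10³) = 1.083×10⁻⁵ mm/N.
So P = 1.445 / 1.083×10⁻⁵ = 133.4 kN, compressive.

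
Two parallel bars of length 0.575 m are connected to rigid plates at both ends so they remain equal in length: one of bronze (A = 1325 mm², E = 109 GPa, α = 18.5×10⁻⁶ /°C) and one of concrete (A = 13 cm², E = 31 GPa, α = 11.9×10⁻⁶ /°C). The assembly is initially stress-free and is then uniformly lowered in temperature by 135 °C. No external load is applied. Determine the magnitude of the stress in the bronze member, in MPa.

Both members must finish at the same length. With the larger α, the bronze tends to over-contract; the plates restrain it, putting the bronze in tension and the concrete in compression. With no external load the two internal forces are equal and opposite, magnitude P.
Setting the final lengths equal and cancelling L: (α₁ − α₂)ΔT = P/(A₁E₁) + P/(A₂E₂).
|α₁ − α₂|·ΔT = 6.6×10⁻⁶ × 135 = 0.000891.
1/(A₁E₁) + 1/(A₂E₂) = 1/(1325×109×10³) + 1/(1300×31×10³) = 3.174×10⁻⁸ N⁻¹.
P = 0.000891 / 3.174×10⁻⁸ = 28070 N = 28.07 kN.
σ_{bronze} = P/A₁ = 28070/1325 = 21.19 MPa, tensile.

σ ≈ 21.2 MPa (tensile)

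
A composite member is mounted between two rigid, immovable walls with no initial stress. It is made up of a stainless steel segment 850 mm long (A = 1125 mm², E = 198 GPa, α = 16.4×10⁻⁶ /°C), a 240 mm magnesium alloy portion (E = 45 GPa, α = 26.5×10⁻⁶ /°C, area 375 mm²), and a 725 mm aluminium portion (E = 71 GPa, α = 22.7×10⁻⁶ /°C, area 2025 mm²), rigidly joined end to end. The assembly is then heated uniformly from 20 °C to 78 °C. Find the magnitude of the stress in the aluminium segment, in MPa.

Free thermal expansion of the whole bar: Σ αᵢΔT Lᵢ = 16.4×10⁻⁶×58×850 + 26.5×10⁻⁶×58×240 + 22.7×10⁻⁶×58×725 = 2.132 mm.
The rigid supports impose zero overall length change; the single axial force P common to all segments must satisfy P Σ Lᵢ/(AᵢEᵢ) = δ_free.
Σ Lᵢ/(AᵢEᵢ) = 850/(1125×198×10³) + 240/(375×45×10³) + 725/(2025×71×10³) = 2.308×10⁻⁵ mm/N.
So P = 2.132 / 2.308×10⁻⁵ = 92.37 kN, compressive.
σ_{aluminium} = P / A = 92370 / 2025 = 45.61 MPa.

σ ≈ 45.6 MPa (compressive)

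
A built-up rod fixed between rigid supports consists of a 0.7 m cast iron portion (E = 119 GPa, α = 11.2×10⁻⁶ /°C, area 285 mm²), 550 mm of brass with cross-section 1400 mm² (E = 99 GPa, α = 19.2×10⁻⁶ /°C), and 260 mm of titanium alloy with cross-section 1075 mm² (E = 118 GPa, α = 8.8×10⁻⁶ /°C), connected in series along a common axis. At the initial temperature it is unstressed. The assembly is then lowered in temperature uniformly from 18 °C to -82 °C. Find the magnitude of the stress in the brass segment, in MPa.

σ ≈ 55.4 MPa (tensile)

If the supports were absent, the total length change would be Σ αᵢΔT Lᵢ = 11.2×10⁻⁶×100×700 + 19.2×10⁻⁶×100×550 + 8.8×10⁻⁶×100×260 = 2.069 mm.
Since the ends are fixed, an axial force P builds up, equal in every segment, with P · Σ Lᵢ/(AᵢEᵢ) = δ_free.
Σ Lᵢ/(AᵢEᵢ) = 700/(285×119×10³) + 550/(1400×99×10³) + 260/(1075×118×10³) = 2.666×10⁻⁵ mm/N.
So P = 2.069 / 2.666×10⁻⁵ = 77.61 kN, tensile.
σ_{brass} = P / A = 77610 / 1400 = 55.43 MPa.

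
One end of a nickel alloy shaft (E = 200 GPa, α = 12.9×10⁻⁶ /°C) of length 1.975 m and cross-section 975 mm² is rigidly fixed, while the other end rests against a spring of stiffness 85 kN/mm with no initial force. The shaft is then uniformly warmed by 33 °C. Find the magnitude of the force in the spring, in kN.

P ≈ 38.4 kN

Free thermal expansion: δ_free = αΔT L = 12.9×10⁻⁶ × 33 × 1975 = 0.8408 mm.
Let P be the compressive force at the spring. The shaft shortens elastically by PL/(AE) and the spring compresses by P/k; together these equal δ_free.
P [ L/(AE) + 1/k ] = δ_free → P [ 1975/(975×200×10³) + 1/(85×10³) ] = 0.8408.
P = 0.8408 / 2.189×10⁻⁵ = 38400 N.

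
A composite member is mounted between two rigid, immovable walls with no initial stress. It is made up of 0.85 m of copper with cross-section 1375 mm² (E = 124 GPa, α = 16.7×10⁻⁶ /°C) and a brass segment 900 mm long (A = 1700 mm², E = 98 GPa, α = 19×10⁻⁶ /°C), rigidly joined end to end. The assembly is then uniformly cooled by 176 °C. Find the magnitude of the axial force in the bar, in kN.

P ≈ 530 kN (tensile)

Free thermal contraction of the whole bar: Σ αᵢΔT Lᵢ = 16.7×10⁻⁶×176×850 + 19×10⁻⁶×176×900 = 5.508 mm.
Since the ends are fixed, an axial force P builds up, equal in every segment, with P · Σ Lᵢ/(AᵢEᵢ) = δ_free.
Σ Lᵢ/(AᵢEᵢ) = 850/(1375×124×10³) + 900/(1700×98×10³) = 1.039×10⁻⁵ mm/N.
P = 5.508 / 1.039×10⁻⁵ = 530200 N = 530.2 kN, tensile.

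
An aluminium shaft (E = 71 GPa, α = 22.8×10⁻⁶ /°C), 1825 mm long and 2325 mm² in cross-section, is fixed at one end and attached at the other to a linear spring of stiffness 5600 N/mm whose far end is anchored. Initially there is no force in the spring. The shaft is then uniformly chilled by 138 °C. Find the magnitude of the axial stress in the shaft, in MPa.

σ ≈ 13 MPa (tensile)

The unrestrained thermal change is αΔT L = 22.8×10⁻⁶ × 138 × 1825 = 5.742 mm.
With a force P in the spring, the elastic change of the shaft is PL/(AE) and that of the spring is P/k; compatibility requires their sum to equal δ_free.
So P = δ_free / [L/(AE) + 1/k] = 5.742 / [ 1825/(2325×71×10³) + 1/(5600) ].
P = 5.742 / 0.0001896 = 30280 N.
σ = P/A = 30280/2325 = 13.02 MPa.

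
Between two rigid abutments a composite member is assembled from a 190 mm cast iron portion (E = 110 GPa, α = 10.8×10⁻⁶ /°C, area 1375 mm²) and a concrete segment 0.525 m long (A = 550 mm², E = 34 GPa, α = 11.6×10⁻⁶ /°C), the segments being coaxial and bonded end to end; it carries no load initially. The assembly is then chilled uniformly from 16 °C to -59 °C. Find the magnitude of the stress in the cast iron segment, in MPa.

σ ≈ 15.1 MPa (tensile)

If the supports were absent, the total length change would be Σ αᵢΔT Lᵢ = 10.8×10⁻⁶×75×190 + 11.6×10⁻⁶×75×525 = 0.6106 mm.
Since the ends are fixed, an axial force P builds up, equal in every segment, with P · Σ Lᵢ/(AᵢEᵢ) = δ_free.
Σ Lᵢ/(AᵢEᵢ) = 190/(1375×110×10³) + 525/(550×34×10³) = 2.933×10⁻⁵ mm/N.
So P = 0.6106 / 2.933×10⁻⁵ = 20.82 kN, tensile.
σ_{cast iron} = P / A = 20820 / 1375 = 15.14 MPa.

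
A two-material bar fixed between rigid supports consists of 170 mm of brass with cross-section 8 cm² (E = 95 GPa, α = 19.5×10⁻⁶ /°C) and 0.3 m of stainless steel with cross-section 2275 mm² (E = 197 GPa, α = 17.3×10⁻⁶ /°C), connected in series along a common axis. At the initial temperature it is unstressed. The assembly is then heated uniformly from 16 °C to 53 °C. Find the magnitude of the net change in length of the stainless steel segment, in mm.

If the supports were absent, the total length change would be Σ αᵢΔT Lᵢ = 19.5×10⁻⁶×37×170 + 17.3×10⁻⁶×37×300 = 0.3147 mm.
Since the ends are fixed, an axial force P builds up, equal in every segment, with P · Σ Lᵢ/(AᵢEᵢ) = δ_free.
The series flexibility is Σ Lᵢ/(AᵢEᵢ) = 170/(800×95×10³) + 300/(2275×197×10³) = 2.906×10⁻⁶ mm/N.
P = 0.3147 / 2.906×10⁻⁶ = 108300 N = 108.3 kN, compressive.
For the stainless steel segment, free thermal change = 17.3×10⁻⁶×37×300 = 0.192 mm and elastic change from P = 108300×300/(2275×197×10³) = 0.07248 mm; these oppose, so the net change is 0.12 mm (segment lengthens).

|ΔL| ≈ 0.12 mm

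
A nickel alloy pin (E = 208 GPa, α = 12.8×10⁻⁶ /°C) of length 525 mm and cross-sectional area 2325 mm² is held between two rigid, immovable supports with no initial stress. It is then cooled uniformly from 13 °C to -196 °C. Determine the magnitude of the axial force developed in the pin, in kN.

Full restraint means ε = 0, so the stress is σ = EαΔT = 208×10³ × 12.8×10⁻⁶ × 209 = 556.4 MPa.
Then P = σA = 556.4 × 2325 mm² = 1294 kN, tensile.

P ≈ 1290 kN (tensile)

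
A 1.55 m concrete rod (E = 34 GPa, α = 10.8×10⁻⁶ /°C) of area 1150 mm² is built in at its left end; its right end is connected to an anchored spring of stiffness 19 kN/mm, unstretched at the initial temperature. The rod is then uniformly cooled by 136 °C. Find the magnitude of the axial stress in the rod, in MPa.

The unrestrained thermal change is αΔT L = 10.8×10⁻⁶ × 136 × 1550 = 2.277 mm.
Let P be the tensile force in the spring. The rod extends elastically by PL/(AE) and the spring stretches by P/k; together these equal δ_free.
P [ L/(AE) + 1/k ] = δ_free → P [ 1550/(1150×34×10³) + 1/(19×10³) ] = 2.277.
P = 2.277 / 9.227×10⁻⁵ = 24670 N.
σ = P/A = 24670/1150 = 21.45 MPa.

σ ≈ 21.5 MPa (tensile)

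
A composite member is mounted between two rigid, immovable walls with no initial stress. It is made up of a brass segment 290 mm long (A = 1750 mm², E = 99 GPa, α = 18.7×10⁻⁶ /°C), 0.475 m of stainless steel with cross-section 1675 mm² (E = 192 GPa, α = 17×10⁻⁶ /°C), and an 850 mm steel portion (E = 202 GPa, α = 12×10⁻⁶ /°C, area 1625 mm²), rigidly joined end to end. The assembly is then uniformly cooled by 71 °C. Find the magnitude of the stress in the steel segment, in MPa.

σ ≈ 180 MPa (tensile)

With the walls removed the bar would change length by δ_free = Σ αᵢΔT Lᵢ = 18.7×10⁻⁶×71×290 + 17×10⁻⁶×71×475 + 12×10⁻⁶×71×850 = 1.683 mm.
Since the ends are fixed, an axial force P builds up, equal in every segment, with P · Σ Lᵢ/(AᵢEᵢ) = δ_free.
Σ Lᵢ/(AᵢEᵢ) = 290/(1750×99×10³) + 475/(1675×192×10³) + 850/(1625×202×10³) = 5.74×10⁻⁶ mm/N.
Hence P = δ_free / Σ(L/AE) = 1.683/5.74×10⁻⁶ = 293.1 kN (tensile).
σ_{steel} = P / A = 293100 / 1625 = 180.4 MPa.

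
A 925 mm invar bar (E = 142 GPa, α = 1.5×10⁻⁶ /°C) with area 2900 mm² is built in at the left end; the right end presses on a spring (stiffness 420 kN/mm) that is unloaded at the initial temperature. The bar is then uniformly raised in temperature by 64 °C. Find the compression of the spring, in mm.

The unrestrained thermal change is αΔT L = 1.5×10⁻⁶ × 64 × 925 = 0.0888 mm.
With a force P in the spring, the elastic change of the bar is PL/(AE) and that of the spring is P/k; compatibility requires their sum to equal δ_free.
P [ L/(AE) + 1/k ] = δ_free → P [ 925/(2900×142×10³) + 1/(420×10³) ] = 0.0888.
P = 0.0888 / 4.627×10⁻⁶ = 19190 N.
Spring compression = P/k = 19190/(420×10³) = 0.04569 mm.

δ ≈ 0.0457 mm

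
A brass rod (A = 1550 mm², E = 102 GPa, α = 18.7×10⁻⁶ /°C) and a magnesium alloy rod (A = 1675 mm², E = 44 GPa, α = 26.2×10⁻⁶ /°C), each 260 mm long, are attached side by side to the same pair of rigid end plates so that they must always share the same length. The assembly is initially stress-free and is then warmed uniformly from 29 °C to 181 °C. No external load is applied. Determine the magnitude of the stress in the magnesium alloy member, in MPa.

σ ≈ 34.2 MPa (compressive)

Equilibrium of a rigid end plate with no external load gives equal and opposite internal forces ±P in the two members. Since α_{magnesium alloy} > α_{brass}, heating drives the magnesium alloy into compression and the brass into tension.
Setting the final lengths equal and cancelling L: (α₁ − α₂)ΔT = P/(A₁E₁) + P/(A₂E₂).
|α₁ − α₂|·ΔT = 7.5×10⁻⁶ × 152 = 0.00114.
1/(A₁E₁) + 1/(A₂E₂) = 1/(1550×102×10³) + 1/(1675×44×10³) = 1.989×10⁻⁸ N⁻¹.
P = 0.00114 / 1.989×10⁻⁸ = 57300 N = 57.3 kN.
σ_{magnesium alloy} = P/A₂ = 57300/1675 = 34.21 MPa, compressive.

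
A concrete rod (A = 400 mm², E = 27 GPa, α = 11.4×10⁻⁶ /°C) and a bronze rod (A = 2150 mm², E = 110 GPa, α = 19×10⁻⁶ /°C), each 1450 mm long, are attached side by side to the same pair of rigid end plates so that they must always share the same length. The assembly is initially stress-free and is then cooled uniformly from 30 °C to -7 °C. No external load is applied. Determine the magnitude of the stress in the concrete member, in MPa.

Equilibrium of a rigid end plate with no external load gives equal and opposite internal forces ±P in the two members. Since α_{bronze} > α_{concrete}, cooling drives the bronze into tension and the concrete into compression.
Equating the net (thermal + elastic) strains gives |α₁ − α₂|·ΔT = P·[1/(A₁E₁) + 1/(A₂E₂)].
|α₁ − α₂|·ΔT = 7.6×10⁻⁶ × 37 = 0.0002812.
1/(A₁E₁) + 1/(A₂E₂) = 1/(400×27×10³) + 1/(2150×110×10³) = 9.682×10⁻⁸ N⁻¹.
P = 0.0002812 / 9.682×10⁻⁸ = 2904 N = 2.904 kN.
σ_{concrete} = P/A₁ = 2904/400 = 7.261 MPa, compressive.

σ ≈ 7.26 MPa (compressive)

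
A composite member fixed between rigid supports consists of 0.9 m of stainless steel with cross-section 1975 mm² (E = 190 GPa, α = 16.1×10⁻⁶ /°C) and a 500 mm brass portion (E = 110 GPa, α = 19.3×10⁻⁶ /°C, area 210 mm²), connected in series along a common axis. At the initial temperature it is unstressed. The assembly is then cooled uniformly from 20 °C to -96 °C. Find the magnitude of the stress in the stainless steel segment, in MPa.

With the walls removed the bar would change length by δ_free = Σ αᵢΔT Lᵢ = 16.1×10⁻⁶×116×900 + 19.3×10⁻⁶×116×500 = 2.8 mm.
Since the ends are fixed, an axial force P builds up, equal in every segment, with P · Σ Lᵢ/(AᵢEᵢ) = δ_free.
Σ Lᵢ/(AᵢEᵢ) = 900/(1975×190×10³) + 500/(210×110×10³) = 2.404×10⁻⁵ mm/N.
So P = 2.8 / 2.404×10⁻⁵ = 116.5 kN, tensile.
σ_{stainless steel} = P / A = 116500 / 1975 = 58.97 MPa.

σ ≈ 59 MPa (tensile)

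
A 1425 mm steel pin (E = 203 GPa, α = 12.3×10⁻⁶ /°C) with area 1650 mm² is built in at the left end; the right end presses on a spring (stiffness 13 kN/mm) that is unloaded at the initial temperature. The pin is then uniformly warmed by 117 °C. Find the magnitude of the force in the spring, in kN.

Free thermal expansion: δ_free = αΔT L = 12.3×10⁻⁶ × 117 × 1425 = 2.051 mm.
Let P be the compressive force at the spring. The pin shortens elastically by PL/(AE) and the spring compresses by P/k; together these equal δ_free.
P [ L/(AE) + 1/k ] = δ_free → P [ 1425/(1650×203×10³) + 1/(13×10³) ] = 2.051.
P = 2.051 / 8.118×10⁻⁵ = 25260 N.

P ≈ 25.3 kN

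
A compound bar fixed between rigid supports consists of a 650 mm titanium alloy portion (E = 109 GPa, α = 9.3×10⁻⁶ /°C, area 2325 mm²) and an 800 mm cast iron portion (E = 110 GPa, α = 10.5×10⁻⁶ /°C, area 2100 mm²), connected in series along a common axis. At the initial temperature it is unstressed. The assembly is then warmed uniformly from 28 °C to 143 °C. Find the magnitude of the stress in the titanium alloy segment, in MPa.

σ ≈ 119 MPa (compressive)

With the walls removed the bar would change length by δ_free = Σ αᵢΔT Lᵢ = 9.3×10⁻⁶×115×650 + 10.5×10⁻⁶×115×800 = 1.661 mm.
The walls prevent any net length change, so an axial force P (same in every segment) develops. Compatibility: P · Σ Lᵢ/(AᵢEᵢ) = δ_free.
The series flexibility is Σ Lᵢ/(AᵢEᵢ) = 650/(2325×109×10³) + 800/(2100×110×10³) = 6.028×10⁻⁶ mm/N.
Hence P = δ_free / Σ(L/AE) = 1.661/6.028×10⁻⁶ = 275.6 kN (compressive).
σ_{titanium alloy} = P / A = 275600 / 2325 = 118.5 MPa.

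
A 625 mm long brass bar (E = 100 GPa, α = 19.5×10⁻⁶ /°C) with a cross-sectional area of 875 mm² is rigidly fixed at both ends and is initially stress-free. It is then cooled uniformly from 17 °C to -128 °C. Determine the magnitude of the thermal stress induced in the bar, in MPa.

σ ≈ 283 MPa (tensile)

The supports are rigid, so the total axial strain is zero. The restrained thermal strain is ε = αΔT = 19.5×10⁻⁶ × 145 = 2827.5×10⁻⁶.
Hence σ = E·αΔT = 100×10³ × 2827.5×10⁻⁶ = 282.8 MPa, tensile.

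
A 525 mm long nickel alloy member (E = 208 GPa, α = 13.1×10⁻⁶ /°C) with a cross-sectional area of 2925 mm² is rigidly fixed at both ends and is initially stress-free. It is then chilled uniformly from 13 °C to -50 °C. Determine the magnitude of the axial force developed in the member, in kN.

Full restraint means ε = 0, so the stress is σ = EαΔT = 208×10³ × 13.1×10⁻⁶ × 63 = 171.7 MPa.
Axial force P = σA = 171.7 × 2925 = 502100 N = 502.1 kN, tensile.

P ≈ 502 kN (tensile)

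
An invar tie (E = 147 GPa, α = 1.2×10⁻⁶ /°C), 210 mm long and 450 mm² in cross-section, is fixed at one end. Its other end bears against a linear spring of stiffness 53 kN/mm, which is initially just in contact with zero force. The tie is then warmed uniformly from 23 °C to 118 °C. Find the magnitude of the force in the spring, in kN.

The unrestrained thermal change is αΔT L = 1.2×10⁻⁶ × 95 × 210 = 0.02394 mm.
Let P be the compressive force at the spring. The tie shortens elastically by PL/(AE) and the spring compresses by P/k; together these equal δ_free.
So P = δ_free / [L/(AE) + 1/k] = 0.02394 / [ 210/(450×147×10³) + 1/(53×10³) ].
P = 0.02394 / 2.204×10⁻⁵ = 1086 N.

P ≈ 1.09 kN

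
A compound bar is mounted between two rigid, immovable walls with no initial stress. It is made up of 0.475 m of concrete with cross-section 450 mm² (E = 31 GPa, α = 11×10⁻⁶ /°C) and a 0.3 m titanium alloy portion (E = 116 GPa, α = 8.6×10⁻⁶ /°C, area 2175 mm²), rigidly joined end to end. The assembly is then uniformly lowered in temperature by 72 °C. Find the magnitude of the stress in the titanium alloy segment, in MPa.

With the walls removed the bar would change length by δ_free = Σ αᵢΔT Lᵢ = 11×10⁻⁶×72×475 + 8.6×10⁻⁶×72×300 = 0.562 mm.
The rigid supports impose zero overall length change; the single axial force P common to all segments must satisfy P Σ Lᵢ/(AᵢEᵢ) = δ_free.
Σ Lᵢ/(AᵢEᵢ) = 475/(450×31×10³) + 300/(2175×116×10³) = 3.524×10⁻⁵ mm/N.
Hence P = δ_free / Σ(L/AE) = 0.562/3.524×10⁻⁵ = 15.95 kN (tensile).
σ_{titanium alloy} = P / A = 15950 / 2175 = 7.332 MPa.

σ ≈ 7.33 MPa (tensile)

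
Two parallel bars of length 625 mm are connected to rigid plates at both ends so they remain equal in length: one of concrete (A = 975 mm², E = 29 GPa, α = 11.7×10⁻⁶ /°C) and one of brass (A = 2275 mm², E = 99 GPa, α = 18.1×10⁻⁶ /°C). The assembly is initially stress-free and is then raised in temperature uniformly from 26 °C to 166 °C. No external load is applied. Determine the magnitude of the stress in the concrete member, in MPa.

The brass has the larger α, so on heating it would change length more than the concrete if both were free. The rigid plates force a common final length, so the brass is put into compression and the concrete into tension, with equal and opposite forces P (no external load).
Setting the final lengths equal and cancelling L: (α₁ − α₂)ΔT = P/(A₁E₁) + P/(A₂E₂).
|α₁ − α₂|·ΔT = 6.4×10⁻⁶ × 140 = 0.000896.
1/(A₁E₁) + 1/(A₂E₂) = 1/(975×29×10³) + 1/(2275×99×10³) = 3.981×10⁻⁸ N⁻¹.
P = 0.000896 / 3.981×10⁻⁸ = 22510 N = 22.51 kN.
σ_{concrete} = P/A₁ = 22510/975 = 23.09 MPa, tensile.

σ ≈ 23.1 MPa (tensile)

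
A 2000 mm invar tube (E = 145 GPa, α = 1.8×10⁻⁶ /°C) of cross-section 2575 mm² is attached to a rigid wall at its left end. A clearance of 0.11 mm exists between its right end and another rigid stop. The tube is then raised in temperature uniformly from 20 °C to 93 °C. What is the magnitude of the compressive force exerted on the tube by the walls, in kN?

Unrestrained expansion: δ_free = αΔT L = 1.8×10⁻⁶ × 73 × 2000 = 0.2628 mm.
The gap closes (δ_free > 0.11 mm) and the wall then resists a further 0.2628 − 0.11 = 0.1528 mm of expansion.
So σ = E(δ_free − g)/L = 145×10³ × 0.1528/2000 = 11.08 MPa.
P = σA = 11.08 × 2575 = 28.53 kN.

P ≈ 28.5 kN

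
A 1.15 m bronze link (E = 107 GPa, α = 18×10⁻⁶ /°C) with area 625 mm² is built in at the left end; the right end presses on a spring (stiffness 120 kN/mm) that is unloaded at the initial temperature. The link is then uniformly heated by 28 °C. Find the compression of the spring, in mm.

δ ≈ 0.189 mm

Free thermal expansion: δ_free = αΔT L = 18×10⁻⁶ × 28 × 1150 = 0.5796 mm.
With a force P in the spring, the elastic change of the link is PL/(AE) and that of the spring is P/k; compatibility requires their sum to equal δ_free.
P [ L/(AE) + 1/k ] = δ_free → P [ 1150/(625×107×10³) + 1/(120×10³) ] = 0.5796.
P = 0.5796 / 2.553×10⁻⁵ = 22700 N.
Spring compression = P/k = 22700/(120×10³) = 0.1892 mm.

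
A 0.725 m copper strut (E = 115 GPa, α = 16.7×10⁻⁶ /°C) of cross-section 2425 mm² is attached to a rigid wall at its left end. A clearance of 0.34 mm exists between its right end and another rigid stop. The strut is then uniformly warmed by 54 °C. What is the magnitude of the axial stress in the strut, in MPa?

Unrestrained expansion: δ_free = αΔT L = 16.7×10⁻⁶ × 54 × 725 = 0.6538 mm.
The gap closes (δ_free > 0.34 mm) and the wall then resists a further 0.6538 − 0.34 = 0.3138 mm of expansion.
Compatibility: PL/(AE) = 0.3138 mm, so σ = P/A = E × (0.3138/725) = 49.78 MPa.

σ ≈ 49.8 MPa (compressive)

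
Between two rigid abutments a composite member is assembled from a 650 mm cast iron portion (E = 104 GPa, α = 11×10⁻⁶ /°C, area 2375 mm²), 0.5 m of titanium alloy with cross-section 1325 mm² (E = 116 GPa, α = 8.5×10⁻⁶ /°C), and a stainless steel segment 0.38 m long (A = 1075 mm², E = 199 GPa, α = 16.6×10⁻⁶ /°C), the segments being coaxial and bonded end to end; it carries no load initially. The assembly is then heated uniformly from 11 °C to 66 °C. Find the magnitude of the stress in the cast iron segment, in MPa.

Free thermal expansion of the whole bar: Σ αᵢΔT Lᵢ = 11×10⁻⁶×55×650 + 8.5×10⁻⁶×55×500 + 16.6×10⁻⁶×55×380 = 0.9739 mm.
Since the ends are fixed, an axial force P builds up, equal in every segment, with P · Σ Lᵢ/(AᵢEᵢ) = δ_free.
The series flexibility is Σ Lᵢ/(AᵢEᵢ) = 650/(2375×104×10³) + 500/(1325×116×10³) + 380/(1075×199×10³) = 7.661×10⁻⁶ mm/N.
Hence P = δ_free / Σ(L/AE) = 0.9739/7.661×10⁻⁶ = 127.1 kN (compressive).
σ_{cast iron} = P / A = 127100 / 2375 = 53.53 MPa.

σ ≈ 53.5 MPa (compressive)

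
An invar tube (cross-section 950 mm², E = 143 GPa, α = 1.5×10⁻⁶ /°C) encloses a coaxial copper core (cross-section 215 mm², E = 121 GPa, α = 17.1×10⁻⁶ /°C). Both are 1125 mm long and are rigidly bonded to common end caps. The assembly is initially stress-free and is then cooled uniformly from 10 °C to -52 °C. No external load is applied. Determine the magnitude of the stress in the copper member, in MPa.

σ ≈ 98.2 MPa (tensile)

Equilibrium of a rigid end plate with no external load gives equal and opposite internal forces ±P in the two members. Since α_{copper} > α_{invar}, cooling drives the copper into tension and the invar into compression.
Setting the final lengths equal and cancelling L: (α₁ − α₂)ΔT = P/(A₁E₁) + P/(A₂E₂).
|α₁ − α₂|·ΔT = 15.6×10⁻⁶ × 62 = 0.0009672.
1/(A₁E₁) + 1/(A₂E₂) = 1/(950×143×10³) + 1/(215×121×10³) = 4.58×10⁻⁸ N⁻¹.
P = 0.0009672 / 4.58×10⁻⁸ = 21120 N = 21.12 kN.
σ_{copper} = P/A₂ = 21120/215 = 98.22 MPa, tensile.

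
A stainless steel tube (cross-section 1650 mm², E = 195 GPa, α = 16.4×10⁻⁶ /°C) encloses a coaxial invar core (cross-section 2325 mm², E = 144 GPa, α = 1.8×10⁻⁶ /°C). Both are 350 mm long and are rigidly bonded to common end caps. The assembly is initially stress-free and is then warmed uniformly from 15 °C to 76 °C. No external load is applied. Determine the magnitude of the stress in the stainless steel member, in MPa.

σ ≈ 88.6 MPa (compressive)

Both members must finish at the same length. With the larger α, the stainless steel tends to over-expand; the plates restrain it, putting the stainless steel in compression and the invar in tension. With no external load the two internal forces are equal and opposite, magnitude P.
Compatibility of the two members (thermal + elastic change equal): (α₁ − α₂)ΔT = P·[1/(A₁E₁) + 1/(A₂E₂)].
|α₁ − α₂|·ΔT = 14.6×10⁻⁶ × 61 = 0.0008906.
1/(A₁E₁) + 1/(A₂E₂) = 1/(1650×195×10³) + 1/(2325×144×10³) = 6.095×10⁻⁹ N⁻¹.
P = 0.0008906 / 6.095×10⁻⁹ = 146100 N = 146.1 kN.
σ_{stainless steel} = P/A₁ = 146100/1650 = 88.56 MPa, compressive.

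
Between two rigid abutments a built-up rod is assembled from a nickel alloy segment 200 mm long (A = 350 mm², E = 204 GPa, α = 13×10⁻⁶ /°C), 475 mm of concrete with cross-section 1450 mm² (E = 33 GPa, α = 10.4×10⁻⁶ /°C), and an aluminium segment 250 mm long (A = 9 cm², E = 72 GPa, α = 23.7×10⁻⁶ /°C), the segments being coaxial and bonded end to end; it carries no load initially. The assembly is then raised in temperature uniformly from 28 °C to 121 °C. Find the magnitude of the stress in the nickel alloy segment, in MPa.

σ ≈ 216 MPa (compressive)

If the supports were absent, the total length change would be Σ αᵢΔT Lᵢ = 13×10⁻⁶×93×200 + 10.4×10⁻⁶×93×475 + 23.7×10⁻⁶×93×250 = 1.252 mm.
The rigid supports impose zero overall length change; the single axial force P common to all segments must satisfy P Σ Lᵢ/(AᵢEᵢ) = δ_free.
Σ Lᵢ/(AᵢEᵢ) = 200/(350×204×10³) + 475/(1450×33×10³) + 250/(900×72×10³) = 1.659×10⁻⁵ mm/N.
Hence P = δ_free / Σ(L/AE) = 1.252/1.659×10⁻⁵ = 75.5 kN (compressive).
σ_{nickel alloy} = P / A = 75500 / 350 = 215.7 MPa.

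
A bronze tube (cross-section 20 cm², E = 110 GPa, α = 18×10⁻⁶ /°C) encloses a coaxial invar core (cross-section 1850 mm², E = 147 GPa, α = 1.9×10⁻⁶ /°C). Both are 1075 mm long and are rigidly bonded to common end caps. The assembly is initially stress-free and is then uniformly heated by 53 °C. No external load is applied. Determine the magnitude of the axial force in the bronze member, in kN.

P ≈ 104 kN (compressive in the bronze)

The bronze has the larger α, so on heating it would change length more than the invar if both were free. The rigid plates force a common final length, so the bronze is put into compression and the invar into tension, with equal and opposite forces P (no external load).
Equating the net (thermal + elastic) strains gives |α₁ − α₂|·ΔT = P·[1/(A₁E₁) + 1/(A₂E₂)].
|α₁ − α₂|·ΔT = 16.1×10⁻⁶ × 53 = 0.0008533.
1/(A₁E₁) + 1/(A₂E₂) = 1/(2000×110×10³) + 1/(1850×147×10³) = 8.223×10⁻⁹ N⁻¹.
So P = 0.0008533 / 8.223×10⁻⁹ = 103.8 kN.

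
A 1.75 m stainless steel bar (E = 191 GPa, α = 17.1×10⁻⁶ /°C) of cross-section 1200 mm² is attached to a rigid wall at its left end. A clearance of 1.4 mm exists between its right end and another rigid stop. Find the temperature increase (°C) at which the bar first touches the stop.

The gap closes when αΔT L = 1.4 mm, since the bar is still unstressed at that instant.
So ΔT = g/(αL) = 1.4/(17.1×10⁻⁶ × 1750) = 46.78 °C.

ΔT ≈ 46.8 °C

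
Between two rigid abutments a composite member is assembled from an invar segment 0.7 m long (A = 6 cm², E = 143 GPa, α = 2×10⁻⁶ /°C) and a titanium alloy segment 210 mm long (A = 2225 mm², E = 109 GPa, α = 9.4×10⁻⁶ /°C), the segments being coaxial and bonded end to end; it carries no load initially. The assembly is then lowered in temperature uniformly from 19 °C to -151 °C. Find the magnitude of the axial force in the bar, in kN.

P ≈ 63.6 kN (tensile)

Free thermal contraction of the whole bar: Σ αᵢΔT Lᵢ = 2×10⁻⁶×170×700 + 9.4×10⁻⁶×170×210 = 0.5736 mm.
Since the ends are fixed, an axial force P builds up, equal in every segment, with P · Σ Lᵢ/(AᵢEᵢ) = δ_free.
The series flexibility is Σ Lᵢ/(AᵢEᵢ) = 700/(600×143×10³) + 210/(2225×109×10³) = 9.024×10⁻⁶ mm/N.
So P = 0.5736 / 9.024×10⁻⁶ = 63.56 kN, tensile.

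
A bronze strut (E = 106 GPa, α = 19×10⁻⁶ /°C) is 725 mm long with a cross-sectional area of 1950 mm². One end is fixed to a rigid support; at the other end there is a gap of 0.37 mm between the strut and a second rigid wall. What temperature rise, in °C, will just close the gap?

Contact occurs when the free expansion equals the gap: αΔT L = 0.37 mm.
ΔT = 0.37 / (19×10⁻⁶ × 725) = 26.86 °C.

ΔT ≈ 26.9 °C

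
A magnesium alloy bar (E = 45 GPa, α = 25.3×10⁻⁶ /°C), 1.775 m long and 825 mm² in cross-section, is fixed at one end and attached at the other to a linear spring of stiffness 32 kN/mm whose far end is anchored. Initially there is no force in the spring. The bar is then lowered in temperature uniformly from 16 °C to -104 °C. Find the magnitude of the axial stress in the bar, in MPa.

σ ≈ 82.6 MPa (tensile)

The unrestrained thermal change is αΔT L = 25.3×10⁻⁶ × 120 × 1775 = 5.389 mm.
Let P be the tensile force in the spring. The bar extends elastically by PL/(AE) and the spring stretches by P/k; together these equal δ_free.
P [ L/(AE) + 1/k ] = δ_free → P [ 1775/(825×45×10³) + 1/(32×10³) ] = 5.389.
P = 5.389 / 7.906×10⁻⁵ = 68160 N.
σ = P/A = 68160/825 = 82.62 MPa.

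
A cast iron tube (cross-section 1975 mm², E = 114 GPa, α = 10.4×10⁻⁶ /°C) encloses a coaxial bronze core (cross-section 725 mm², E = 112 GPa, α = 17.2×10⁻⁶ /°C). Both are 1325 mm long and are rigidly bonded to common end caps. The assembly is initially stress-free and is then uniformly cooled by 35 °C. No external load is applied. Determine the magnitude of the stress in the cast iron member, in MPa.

σ ≈ 7.19 MPa (compressive)

The bronze has the larger α, so on cooling it would change length more than the cast iron if both were free. The rigid plates force a common final length, so the bronze is put into tension and the cast iron into compression, with equal and opposite forces P (no external load).
Equating the net (thermal + elastic) strains gives |α₁ − α₂|·ΔT = P·[1/(A₁E₁) + 1/(A₂E₂)].
|α₁ − α₂|·ΔT = 6.8×10⁻⁶ × 35 = 0.000238.
1/(A₁E₁) + 1/(A₂E₂) = 1/(1975×114×10³) + 1/(725×112×10³) = 1.676×10⁻⁸ N⁻¹.
P = 0.000238 / 1.676×10⁻⁸ = 14200 N = 14.2 kN.
σ_{cast iron} = P/A₁ = 14200/1975 = 7.192 MPa, compressive.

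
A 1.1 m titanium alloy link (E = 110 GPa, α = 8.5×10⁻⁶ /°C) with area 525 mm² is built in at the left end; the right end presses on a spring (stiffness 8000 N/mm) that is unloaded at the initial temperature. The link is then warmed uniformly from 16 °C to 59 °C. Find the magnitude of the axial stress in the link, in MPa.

Free thermal expansion: δ_free = αΔT L = 8.5×10⁻⁶ × 43 × 1100 = 0.4021 mm.
Let P be the compressive force at the spring. The link shortens elastically by PL/(AE) and the spring compresses by P/k; together these equal δ_free.
P [ L/(AE) + 1/k ] = δ_free → P [ 1100/(525×110×10³) + 1/(8000) ] = 0.4021.
P = 0.4021 / 0.000144 = 2791 N.
σ = P/A = 2791/525 = 5.316 MPa.

σ ≈ 5.32 MPa (compressive)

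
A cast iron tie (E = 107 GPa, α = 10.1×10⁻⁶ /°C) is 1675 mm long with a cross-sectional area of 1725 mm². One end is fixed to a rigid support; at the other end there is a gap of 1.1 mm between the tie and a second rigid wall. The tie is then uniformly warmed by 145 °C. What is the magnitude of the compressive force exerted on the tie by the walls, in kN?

Unrestrained expansion: δ_free = αΔT L = 10.1×10⁻⁶ × 145 × 1675 = 2.453 mm.
After closing the 1.1 mm clearance, 2.453 − 1.1 = 1.353 mm of expansion remains to be suppressed by the wall.
That suppressed elongation corresponds to σ = E·Δ/L = 107×10³ × 1.353/1675 = 86.43 MPa.
Force on the wall = σA = 86.43 × 1725 mm² = 149.1 kN.

P ≈ 149 kN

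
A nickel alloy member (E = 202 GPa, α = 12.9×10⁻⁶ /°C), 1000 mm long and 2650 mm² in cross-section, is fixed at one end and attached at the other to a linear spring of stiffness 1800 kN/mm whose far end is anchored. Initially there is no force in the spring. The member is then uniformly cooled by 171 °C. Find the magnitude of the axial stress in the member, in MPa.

σ ≈ 343 MPa (tensile)

The unrestrained thermal change is αΔT L = 12.9×10⁻⁶ × 171 × 1000 = 2.206 mm.
With a force P in the spring, the elastic change of the member is PL/(AE) and that of the spring is P/k; compatibility requires their sum to equal δ_free.
So P = δ_free / [L/(AE) + 1/k] = 2.206 / [ 1000/(2650×202×10³) + 1/(1800×10³) ].
P = 2.206 / 2.424×10⁻⁶ = 910100 N.
σ = P/A = 910100/2650 = 343.5 MPa.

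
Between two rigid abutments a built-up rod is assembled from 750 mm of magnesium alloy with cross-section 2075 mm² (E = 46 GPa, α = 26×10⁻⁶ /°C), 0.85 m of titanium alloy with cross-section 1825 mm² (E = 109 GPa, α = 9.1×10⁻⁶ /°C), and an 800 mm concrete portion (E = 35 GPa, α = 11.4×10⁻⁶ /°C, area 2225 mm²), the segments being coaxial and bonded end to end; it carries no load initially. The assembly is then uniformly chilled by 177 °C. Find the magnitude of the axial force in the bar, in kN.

P ≈ 287 kN (tensile)

Free thermal contraction of the whole bar: Σ αᵢΔT Lᵢ = 26×10⁻⁶×177×750 + 9.1×10⁻⁶×177×850 + 11.4×10⁻⁶×177×800 = 6.435 mm.
The walls prevent any net length change, so an axial force P (same in every segment) develops. Compatibility: P · Σ Lᵢ/(AᵢEᵢ) = δ_free.
Σ Lᵢ/(AᵢEᵢ) = 750/(2075×46×10³) + 850/(1825×109×10³) + 800/(2225×35×10³) = 2.24×10⁻⁵ mm/N.
P = 6.435 / 2.24×10⁻⁵ = 287200 N = 287.2 kN, tensile.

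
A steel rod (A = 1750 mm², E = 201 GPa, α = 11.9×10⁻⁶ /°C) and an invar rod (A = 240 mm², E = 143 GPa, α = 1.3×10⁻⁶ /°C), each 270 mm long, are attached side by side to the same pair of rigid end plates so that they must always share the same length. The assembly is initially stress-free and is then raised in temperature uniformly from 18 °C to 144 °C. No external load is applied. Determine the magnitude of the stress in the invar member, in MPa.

The steel has the larger α, so on heating it would change length more than the invar if both were free. The rigid plates force a common final length, so the steel is put into compression and the invar into tension, with equal and opposite forces P (no external load).
Compatibility of the two members (thermal + elastic change equal): (α₁ − α₂)ΔT = P·[1/(A₁E₁) + 1/(A₂E₂)].
|α₁ − α₂|·ΔT = 10.6×10⁻⁶ × 126 = 0.001336.
1/(A₁E₁) + 1/(A₂E₂) = 1/(1750×201×10³) + 1/(240×143×10³) = 3.198×10⁻⁸ N⁻¹.
P = 0.001336 / 3.198×10⁻⁸ = 41760 N = 41.76 kN.
σ_{invar} = P/A₂ = 41760/240 = 174 MPa, tensile.

σ ≈ 174 MPa (tensile)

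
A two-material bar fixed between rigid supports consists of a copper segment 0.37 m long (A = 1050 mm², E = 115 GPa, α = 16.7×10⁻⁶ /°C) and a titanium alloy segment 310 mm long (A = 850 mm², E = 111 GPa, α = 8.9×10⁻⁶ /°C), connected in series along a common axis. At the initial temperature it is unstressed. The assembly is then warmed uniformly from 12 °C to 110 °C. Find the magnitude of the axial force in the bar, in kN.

With the walls removed the bar would change length by δ_free = Σ αᵢΔT Lᵢ = 16.7×10⁻⁶×98×370 + 8.9×10⁻⁶×98×310 = 0.8759 mm.
The walls prevent any net length change, so an axial force P (same in every segment) develops. Compatibility: P · Σ Lᵢ/(AᵢEᵢ) = δ_free.
The series flexibility is Σ Lᵢ/(AᵢEᵢ) = 370/(1050×115×10³) + 310/(850×111×10³) = 6.35×10⁻⁶ mm/N.
P = 0.8759 / 6.35×10⁻⁶ = 137900 N = 137.9 kN, compressive.

P ≈ 138 kN (compressive)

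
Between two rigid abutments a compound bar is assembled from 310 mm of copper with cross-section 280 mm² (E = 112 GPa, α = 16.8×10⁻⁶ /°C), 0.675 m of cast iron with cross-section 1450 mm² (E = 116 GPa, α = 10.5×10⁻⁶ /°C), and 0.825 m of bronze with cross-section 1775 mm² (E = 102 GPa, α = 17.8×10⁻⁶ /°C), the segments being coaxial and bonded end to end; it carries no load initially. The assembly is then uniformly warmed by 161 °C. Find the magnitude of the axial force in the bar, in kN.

P ≈ 235 kN (compressive)

With the walls removed the bar would change length by δ_free = Σ αᵢΔT Lᵢ = 16.8×10⁻⁶×161×310 + 10.5×10⁻⁶×161×675 + 17.8×10⁻⁶×161×825 = 4.344 mm.
Since the ends are fixed, an axial force P builds up, equal in every segment, with P · Σ Lᵢ/(AᵢEᵢ) = δ_free.
Σ Lᵢ/(AᵢEᵢ) = 310/(280×112×10³) + 675/(1450×116×10³) + 825/(1775×102×10³) = 1.846×10⁻⁵ mm/N.
So P = 4.344 / 1.846×10⁻⁵ = 235.4 kN, compressive.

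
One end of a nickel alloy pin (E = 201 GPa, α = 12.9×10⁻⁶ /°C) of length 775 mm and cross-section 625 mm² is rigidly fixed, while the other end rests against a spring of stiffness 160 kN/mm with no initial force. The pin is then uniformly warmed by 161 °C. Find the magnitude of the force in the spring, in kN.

If the spring were absent the pin would lengthen by αΔT L = 12.9×10⁻⁶ × 161 × 775 = 1.61 mm.
Let P be the compressive force at the spring. The pin shortens elastically by PL/(AE) and the spring compresses by P/k; together these equal δ_free.
So P = δ_free / [L/(AE) + 1/k] = 1.61 / [ 775/(625×201×10³) + 1/(160×10³) ].
P = 1.61 / 1.242×10⁻⁵ = 129600 N.

P ≈ 130 kN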